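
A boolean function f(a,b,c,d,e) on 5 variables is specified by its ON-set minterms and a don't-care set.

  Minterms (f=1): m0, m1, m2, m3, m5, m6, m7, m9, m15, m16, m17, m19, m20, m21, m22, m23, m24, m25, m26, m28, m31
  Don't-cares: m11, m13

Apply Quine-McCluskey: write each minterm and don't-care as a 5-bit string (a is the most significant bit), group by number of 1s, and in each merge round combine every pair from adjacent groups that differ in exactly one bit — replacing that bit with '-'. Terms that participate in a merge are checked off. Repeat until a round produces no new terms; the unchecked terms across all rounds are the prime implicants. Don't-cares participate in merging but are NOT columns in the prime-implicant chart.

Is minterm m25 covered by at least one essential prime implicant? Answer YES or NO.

NO

Round 0: 00000✓ 00001✓ 00010✓ 00011✓ 00101✓ 00110✓ 00111✓ 01001✓ 01011✓ 01101✓ 01111✓ 10000✓ 10001✓ 10011✓ 10100✓ 10101✓ 10110✓ 10111✓ 11000✓ 11001✓ 11010✓ 11100✓ 11111✓
Round 1: -0000✓ -0001✓ -0011✓ -0101✓ -0110✓ -0111✓ -1001✓ -1111✓ 0-001✓ 0-011✓ 0-101✓ 0-111✓ 00-01✓ 00-10✓ 00-11✓ 000-0✓ 000-1✓ 0000-✓ 0001-✓ 001-1✓ 0011-✓ 01-01✓ 01-11✓ 010-1✓ 011-1✓ 1-000✓ 1-001✓ 1-100✓ 1-111✓ 10-00✓ 10-01✓ 10-11✓ 100-1✓ 1000-✓ 101-0✓ 101-1✓ 1010-✓ 1011-✓ 11-00✓ 110-0 1100-✓
Round 2: --001 --111 -0-01✓ -0-11✓ -00-1✓ -000- -01-1✓ -011- 0--01✓ 0--11✓ 0-0-1✓ 0-1-1✓ 00--1✓ 00-1- 000-- 01--1✓ 1--00 1-00- 10--1✓ 10-0- 101--
Round 3: -0--1 0---1
PIs = {--001, --111, -0--1, -000-, -011-, 0---1, 00-1-, 000--, 1--00, 1-00-, 10-0-, 101--, 110-0}
Coverage chart:
  m0: -000-,000--
  m1: --001,-0--1,-000-,0---1,000--
  m2: 00-1-,000--
  m3: -0--1,0---1,00-1-,000--
  m5: -0--1,0---1
  m6: -011-,00-1-
  m7: --111,-0--1,-011-,0---1,00-1-
  m9: --001,0---1
  m15: --111,0---1
  m16: -000-,1--00,1-00-,10-0-
  m17: --001,-0--1,-000-,1-00-,10-0-
  m19: -0--1 ←essential
  m20: 1--00,10-0-,101--
  m21: -0--1,10-0-,101--
  m22: -011-,101--
  m23: --111,-0--1,-011-,101--
  m24: 1--00,1-00-,110-0
  m25: --001,1-00-
  m26: 110-0 ←essential
  m28: 1--00 ←essential
  m31: --111 ←essential
Essential: --111, -0--1, 1--00, 110-0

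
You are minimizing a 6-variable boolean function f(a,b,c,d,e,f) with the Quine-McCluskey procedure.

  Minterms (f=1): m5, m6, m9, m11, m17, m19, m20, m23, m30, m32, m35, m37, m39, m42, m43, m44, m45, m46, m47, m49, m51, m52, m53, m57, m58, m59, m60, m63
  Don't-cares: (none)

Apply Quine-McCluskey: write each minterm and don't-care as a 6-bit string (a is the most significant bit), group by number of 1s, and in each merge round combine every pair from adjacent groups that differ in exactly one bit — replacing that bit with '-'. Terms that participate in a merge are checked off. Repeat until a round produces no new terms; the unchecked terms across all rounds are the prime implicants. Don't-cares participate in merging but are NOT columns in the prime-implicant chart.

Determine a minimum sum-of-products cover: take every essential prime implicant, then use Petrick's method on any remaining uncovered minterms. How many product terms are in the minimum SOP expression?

15

size-2^0 implicants → 000101(✓)  000110  001001(✓)  001011(✓)  010001(✓)  010011(✓)  010100(✓)  010111(✓)  011110  100000  100011(✓)  100101(✓)  100111(✓)  101010(✓)  101011(✓)  101100(✓)  101101(✓)  101110(✓)  101111(✓)  110001(✓)  110011(✓)  110100(✓)  110101(✓)  111001(✓)  111010(✓)  111011(✓)  111100(✓)  111111(✓)
size-2^1 implicants → -00101  -01011  -10001(✓)  -10011(✓)  -10100  0010-1  010-11  0100-1(✓)  1-0011(✓)  1-0101  1-1010(✓)  1-1011(✓)  1-1100  1-1111(✓)  10-011(✓)  10-101(✓)  10-111(✓)  100-11(✓)  1001-1(✓)  101-10(✓)  101-11(✓)  10101-(✓)  1011-0(✓)  1011-1(✓)  10110-(✓)  10111-(✓)  11-001(✓)  11-011(✓)  11-100  110-01  1100-1(✓)  11010-  111-11(✓)  1110-1(✓)  11101-(✓)
size-2^2 implicants → -100-1  1--011  1-1-11  1-101-  10--11  10-1-1  101-1-  1011--  11-0-1
Unchecked terms (primes): -00101, -01011, -100-1, -10100, 000110, 0010-1, 010-11, 011110, 1--011, 1-0101, 1-1-11, 1-101-, 1-1100, 10--11, 10-1-1, 100000, 101-1-, 1011--, 11-0-1, 11-100, 110-01, 11010-
Minterm coverage:
  m5 ⊆ -00101 [E]
  m6 ⊆ 000110 [E]
  m9 ⊆ 0010-1 [E]
  m11 ⊆ -01011,0010-1
  m17 ⊆ -100-1 [E]
  m19 ⊆ -100-1,010-11
  m20 ⊆ -10100 [E]
  m23 ⊆ 010-11 [E]
  m30 ⊆ 011110 [E]
  m32 ⊆ 100000 [E]
  m35 ⊆ 1--011,10--11
  m37 ⊆ -00101,1-0101,10-1-1
  m39 ⊆ 10--11,10-1-1
  m42 ⊆ 1-101-,101-1-
  m43 ⊆ -01011,1--011,1-1-11,1-101-,10--11,101-1-
  m44 ⊆ 1-1100,1011--
  m45 ⊆ 10-1-1,1011--
  m46 ⊆ 101-1-,1011--
  m47 ⊆ 1-1-11,10--11,10-1-1,101-1-,1011--
  m49 ⊆ -100-1,11-0-1,110-01
  m51 ⊆ -100-1,1--011,11-0-1
  m52 ⊆ -10100,11-100,11010-
  m53 ⊆ 1-0101,110-01,11010-
  m57 ⊆ 11-0-1 [E]
  m58 ⊆ 1-101- [E]
  m59 ⊆ 1--011,1-1-11,1-101-,11-0-1
  m60 ⊆ 1-1100,11-100
  m63 ⊆ 1-1-11 [E]
E = {-00101, -100-1, -10100, 000110, 0010-1, 010-11, 011110, 1-1-11, 1-101-, 100000, 11-0-1}
Petrick residual → 1-0101, 1-1100, 10--11, 1011--
Cover = b'c'de'f + bc'd'f + bc'de'f' + a'b'c'def' + a'b'cd'f + a'bc'ef + a'bcdef' + ac'de'f + acef + acd'e + acde'f' + ab'ef + ab'c'd'e'f' + ab'cd + abd'f  |cover|=15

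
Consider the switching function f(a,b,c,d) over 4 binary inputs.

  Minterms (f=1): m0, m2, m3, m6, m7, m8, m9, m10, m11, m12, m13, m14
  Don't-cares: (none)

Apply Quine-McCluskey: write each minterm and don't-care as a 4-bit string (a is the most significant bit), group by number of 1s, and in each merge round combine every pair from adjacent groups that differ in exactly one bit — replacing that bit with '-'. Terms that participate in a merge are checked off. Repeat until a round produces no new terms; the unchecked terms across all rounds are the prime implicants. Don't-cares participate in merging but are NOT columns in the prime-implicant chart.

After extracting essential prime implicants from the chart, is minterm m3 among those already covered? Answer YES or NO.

Round 0: 0000✓ 0010✓ 0011✓ 0110✓ 0111✓ 1000✓ 1001✓ 1010✓ 1011✓ 1100✓ 1101✓ 1110✓
Round 1: -000✓ -010✓ -011✓ -110✓ 0-10✓ 0-11✓ 00-0✓ 001-✓ 011-✓ 1-00✓ 1-01✓ 1-10✓ 10-0✓ 10-1✓ 100-✓ 101-✓ 11-0✓ 110-✓
Round 2: --10 -0-0 -01- 0-1- 1--0 1-0- 10--
PIs = {--10, -0-0, -01-, 0-1-, 1--0, 1-0-, 10--}
Coverage chart:
  m0: -0-0 ←essential
  m2: --10,-0-0,-01-,0-1-
  m3: -01-,0-1-
  m6: --10,0-1-
  m7: 0-1- ←essential
  m8: -0-0,1--0,1-0-,10--
  m9: 1-0-,10--
  m10: --10,-0-0,-01-,1--0,10--
  m11: -01-,10--
  m12: 1--0,1-0-
  m13: 1-0- ←essential
  m14: --10,1--0
Essential: -0-0, 0-1-, 1-0-

YES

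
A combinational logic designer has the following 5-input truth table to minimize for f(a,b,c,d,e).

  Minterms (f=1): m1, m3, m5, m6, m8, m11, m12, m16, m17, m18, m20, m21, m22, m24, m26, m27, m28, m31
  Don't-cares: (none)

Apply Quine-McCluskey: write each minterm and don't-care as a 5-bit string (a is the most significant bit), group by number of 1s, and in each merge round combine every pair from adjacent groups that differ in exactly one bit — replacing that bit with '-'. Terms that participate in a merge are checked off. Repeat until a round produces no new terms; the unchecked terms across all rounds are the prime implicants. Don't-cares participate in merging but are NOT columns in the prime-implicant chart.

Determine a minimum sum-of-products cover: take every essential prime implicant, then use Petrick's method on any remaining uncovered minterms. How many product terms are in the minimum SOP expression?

Round 0: 00001✓ 00011✓ 00101✓ 00110✓ 01000✓ 01011✓ 01100✓ 10000✓ 10001✓ 10010✓ 10100✓ 10101✓ 10110✓ 11000✓ 11010✓ 11011✓ 11100✓ 11111✓
Round 1: -0001✓ -0101✓ -0110 -1000✓ -1011 -1100✓ 0-011 00-01✓ 000-1 01-00✓ 1-000✓ 1-010✓ 1-100✓ 10-00✓ 10-01✓ 10-10✓ 100-0✓ 1000-✓ 101-0✓ 1010-✓ 11-00✓ 11-11 110-0✓ 1101-
Round 2: -0-01 -1-00 1--00 1-0-0 10--0 10-0-
PIs = {-0-01, -0110, -1-00, -1011, 0-011, 000-1, 1--00, 1-0-0, 10--0, 10-0-, 11-11, 1101-}
Coverage chart:
  m1: -0-01,000-1
  m3: 0-011,000-1
  m5: -0-01 ←essential
  m6: -0110 ←essential
  m8: -1-00 ←essential
  m11: -1011,0-011
  m12: -1-00 ←essential
  m16: 1--00,1-0-0,10--0,10-0-
  m17: -0-01,10-0-
  m18: 1-0-0,10--0
  m20: 1--00,10--0,10-0-
  m21: -0-01,10-0-
  m22: -0110,10--0
  m24: -1-00,1--00,1-0-0
  m26: 1-0-0,1101-
  m27: -1011,11-11,1101-
  m28: -1-00,1--00
  m31: 11-11 ←essential
Essential: -0-01, -0110, -1-00, 11-11
Petrick residual → 0-011, 1--00, 1-0-0
Min cover (7 terms): b'd'e + b'cde' + bd'e' + a'c'de + ad'e' + ac'e' + abde

7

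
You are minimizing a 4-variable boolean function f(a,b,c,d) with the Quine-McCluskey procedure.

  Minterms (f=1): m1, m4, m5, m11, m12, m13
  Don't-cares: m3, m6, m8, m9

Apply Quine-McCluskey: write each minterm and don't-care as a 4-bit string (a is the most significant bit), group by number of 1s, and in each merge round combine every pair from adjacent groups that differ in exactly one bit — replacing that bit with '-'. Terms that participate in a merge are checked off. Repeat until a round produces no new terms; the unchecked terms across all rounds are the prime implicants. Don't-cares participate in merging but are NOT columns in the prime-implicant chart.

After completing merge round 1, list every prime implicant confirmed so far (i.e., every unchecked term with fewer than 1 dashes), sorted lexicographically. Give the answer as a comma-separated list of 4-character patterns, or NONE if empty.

NONE

Round 0: 0001✓ 0011✓ 0100✓ 0101✓ 0110✓ 1000✓ 1001✓ 1011✓ 1100✓ 1101✓
Round 1: -001✓ -011✓ -100✓ -101✓ 0-01✓ 00-1✓ 01-0 010-✓ 1-00✓ 1-01✓ 10-1✓ 100-✓ 110-✓
Round 2: --01 -0-1 -10- 1-0-
PIs = {--01, -0-1, -10-, 01-0, 1-0-}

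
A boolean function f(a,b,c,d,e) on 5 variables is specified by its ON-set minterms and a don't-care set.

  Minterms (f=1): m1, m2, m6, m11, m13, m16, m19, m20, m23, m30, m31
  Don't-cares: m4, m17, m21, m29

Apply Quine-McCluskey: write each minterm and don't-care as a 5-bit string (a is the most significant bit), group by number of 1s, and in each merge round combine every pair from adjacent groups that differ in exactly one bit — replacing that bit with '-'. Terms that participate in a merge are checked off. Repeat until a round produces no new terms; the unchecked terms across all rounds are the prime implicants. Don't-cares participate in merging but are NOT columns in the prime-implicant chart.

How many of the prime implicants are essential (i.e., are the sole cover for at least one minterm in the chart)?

7

size-2^0 implicants → 00001(✓)  00010(✓)  00100(✓)  00110(✓)  01011  01101(✓)  10000(✓)  10001(✓)  10011(✓)  10100(✓)  10101(✓)  10111(✓)  11101(✓)  11110(✓)  11111(✓)
size-2^1 implicants → -0001  -0100  -1101  00-10  001-0  1-101(✓)  1-111(✓)  10-00(✓)  10-01(✓)  10-11(✓)  100-1(✓)  1000-(✓)  101-1(✓)  1010-(✓)  111-1(✓)  1111-
size-2^2 implicants → 1-1-1  10--1  10-0-
Unchecked terms (primes): -0001, -0100, -1101, 00-10, 001-0, 01011, 1-1-1, 10--1, 10-0-, 1111-
Minterm coverage:
  m1 ⊆ -0001 [E]
  m2 ⊆ 00-10 [E]
  m6 ⊆ 00-10,001-0
  m11 ⊆ 01011 [E]
  m13 ⊆ -1101 [E]
  m16 ⊆ 10-0- [E]
  m19 ⊆ 10--1 [E]
  m20 ⊆ -0100,10-0-
  m23 ⊆ 1-1-1,10--1
  m30 ⊆ 1111- [E]
  m31 ⊆ 1-1-1,1111-
E = {-0001, -1101, 00-10, 01011, 10--1, 10-0-, 1111-}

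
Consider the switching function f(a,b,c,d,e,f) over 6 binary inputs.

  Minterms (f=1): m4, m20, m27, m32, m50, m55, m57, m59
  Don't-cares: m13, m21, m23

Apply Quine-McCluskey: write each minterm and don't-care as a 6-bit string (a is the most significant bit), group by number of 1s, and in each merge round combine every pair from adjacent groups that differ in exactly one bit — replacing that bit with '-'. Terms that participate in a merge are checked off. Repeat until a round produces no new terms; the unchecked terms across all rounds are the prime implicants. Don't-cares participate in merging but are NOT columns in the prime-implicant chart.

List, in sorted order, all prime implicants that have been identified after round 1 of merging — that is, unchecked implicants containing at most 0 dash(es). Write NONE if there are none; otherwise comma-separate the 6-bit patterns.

001101, 100000, 110010

[col 0] 000100*, 001101, 010100*, 010101*, 010111*, 011011*, 100000, 110010, 110111*, 111001*, 111011*
[col 1] -10111, -11011, 0-0100, 0101-1, 01010-, 1110-1
Prime implicants: -10111, -11011, 0-0100, 001101, 0101-1, 01010-, 100000, 110010, 1110-1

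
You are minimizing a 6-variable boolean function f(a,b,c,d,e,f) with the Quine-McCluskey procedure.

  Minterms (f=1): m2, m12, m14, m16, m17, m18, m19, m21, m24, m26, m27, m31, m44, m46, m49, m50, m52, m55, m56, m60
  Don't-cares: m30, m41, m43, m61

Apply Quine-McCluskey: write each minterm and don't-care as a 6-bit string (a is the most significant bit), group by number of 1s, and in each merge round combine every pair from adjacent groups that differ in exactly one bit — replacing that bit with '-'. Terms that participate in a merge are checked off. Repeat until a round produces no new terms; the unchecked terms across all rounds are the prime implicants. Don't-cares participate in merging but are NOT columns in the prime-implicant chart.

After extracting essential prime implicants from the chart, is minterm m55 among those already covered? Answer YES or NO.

YES

[col 0] 000010*, 001100*, 001110*, 010000*, 010001*, 010010*, 010011*, 010101*, 011000*, 011010*, 011011*, 011110*, 011111*, 101001*, 101011*, 101100*, 101110*, 110001*, 110010*, 110100*, 110111, 111000*, 111100*, 111101*
[col 1] -01100*, -01110*, -10001, -10010, -11000, 0-0010, 0-1110, 0011-0*, 01-000*, 01-010*, 01-011*, 010-01, 0100-0*, 0100-1*, 01000-*, 01001-*, 011-10*, 011-11*, 0110-0*, 01101-*, 01111-*, 1-1100, 1010-1, 1011-0*, 11-100, 111-00, 11110-
[col 2] -011-0, 01-0-0, 01-01-, 0100--, 011-1-
Prime implicants: -011-0, -10001, -10010, -11000, 0-0010, 0-1110, 01-0-0, 01-01-, 010-01, 0100--, 011-1-, 1-1100, 1010-1, 11-100, 110111, 111-00, 11110-
PI chart (minterm → PIs covering it):
  2 | 0-0010  (sole → essential)
  12 | -011-0  (sole → essential)
  14 | -011-0,0-1110
  16 | 01-0-0,0100--
  17 | -10001,010-01,0100--
  18 | -10010,0-0010,01-0-0,01-01-,0100--
  19 | 01-01-,0100--
  21 | 010-01  (sole → essential)
  24 | -11000,01-0-0
  26 | 01-0-0,01-01-,011-1-
  27 | 01-01-,011-1-
  31 | 011-1-  (sole → essential)
  44 | -011-0,1-1100
  46 | -011-0  (sole → essential)
  49 | -10001  (sole → essential)
  50 | -10010  (sole → essential)
  52 | 11-100  (sole → essential)
  55 | 110111  (sole → essential)
  56 | -11000,111-00
  60 | 1-1100,11-100,111-00,11110-
Essential prime implicants: -011-0, -10001, -10010, 0-0010, 010-01, 011-1-, 11-100, 110111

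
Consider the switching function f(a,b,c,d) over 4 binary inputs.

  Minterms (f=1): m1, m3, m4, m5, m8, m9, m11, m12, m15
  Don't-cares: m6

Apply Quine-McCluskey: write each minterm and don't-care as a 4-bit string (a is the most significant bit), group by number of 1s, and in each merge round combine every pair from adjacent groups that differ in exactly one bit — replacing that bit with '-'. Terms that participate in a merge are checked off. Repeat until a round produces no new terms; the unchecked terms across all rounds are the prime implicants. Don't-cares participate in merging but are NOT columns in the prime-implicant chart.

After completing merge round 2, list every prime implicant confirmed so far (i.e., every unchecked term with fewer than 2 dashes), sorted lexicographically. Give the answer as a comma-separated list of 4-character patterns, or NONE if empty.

-100, 0-01, 01-0, 010-, 1-00, 1-11, 100-

[col 0] 0001*, 0011*, 0100*, 0101*, 0110*, 1000*, 1001*, 1011*, 1100*, 1111*
[col 1] -001*, -011*, -100, 0-01, 00-1*, 01-0, 010-, 1-00, 1-11, 10-1*, 100-
[col 2] -0-1
Prime implicants: -0-1, -100, 0-01, 01-0, 010-, 1-00, 1-11, 100-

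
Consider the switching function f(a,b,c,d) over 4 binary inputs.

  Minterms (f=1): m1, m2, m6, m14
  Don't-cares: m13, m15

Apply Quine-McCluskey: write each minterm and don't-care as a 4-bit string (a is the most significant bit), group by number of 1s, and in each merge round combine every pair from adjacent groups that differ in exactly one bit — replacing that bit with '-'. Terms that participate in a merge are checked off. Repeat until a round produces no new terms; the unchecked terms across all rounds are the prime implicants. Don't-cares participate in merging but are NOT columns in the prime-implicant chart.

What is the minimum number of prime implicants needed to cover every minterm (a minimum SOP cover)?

[col 0] 0001, 0010*, 0110*, 1101*, 1110*, 1111*
[col 1] -110, 0-10, 11-1, 111-
Prime implicants: -110, 0-10, 0001, 11-1, 111-
PI chart (minterm → PIs covering it):
  1 | 0001  (sole → essential)
  2 | 0-10  (sole → essential)
  6 | -110,0-10
  14 | -110,111-
Essential prime implicants: 0-10, 0001
Petrick residual → -110
Minimum SOP uses 3 PIs: bcd' + a'cd' + a'b'c'd

3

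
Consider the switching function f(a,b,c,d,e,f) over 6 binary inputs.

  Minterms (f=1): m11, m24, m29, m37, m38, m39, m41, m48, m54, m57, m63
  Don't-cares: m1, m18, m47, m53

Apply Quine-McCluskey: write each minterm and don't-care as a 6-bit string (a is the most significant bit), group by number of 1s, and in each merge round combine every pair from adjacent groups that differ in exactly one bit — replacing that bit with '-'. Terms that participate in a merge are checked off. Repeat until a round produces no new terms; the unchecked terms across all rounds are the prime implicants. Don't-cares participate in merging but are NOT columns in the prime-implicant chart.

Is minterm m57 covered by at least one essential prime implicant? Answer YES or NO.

YES

[col 0] 000001, 001011, 010010, 011000, 011101, 100101*, 100110*, 100111*, 101001*, 101111*, 110000, 110101*, 110110*, 111001*, 111111*
[col 1] 1-0101, 1-0110, 1-1001, 1-1111, 10-111, 1001-1, 10011-
Prime implicants: 000001, 001011, 010010, 011000, 011101, 1-0101, 1-0110, 1-1001, 1-1111, 10-111, 1001-1, 10011-, 110000
PI chart (minterm → PIs covering it):
  11 | 001011  (sole → essential)
  24 | 011000  (sole → essential)
  29 | 011101  (sole → essential)
  37 | 1-0101,1001-1
  38 | 1-0110,10011-
  39 | 10-111,1001-1,10011-
  41 | 1-1001  (sole → essential)
  48 | 110000  (sole → essential)
  54 | 1-0110  (sole → essential)
  57 | 1-1001  (sole → essential)
  63 | 1-1111  (sole → essential)
Essential prime implicants: 001011, 011000, 011101, 1-0110, 1-1001, 1-1111, 110000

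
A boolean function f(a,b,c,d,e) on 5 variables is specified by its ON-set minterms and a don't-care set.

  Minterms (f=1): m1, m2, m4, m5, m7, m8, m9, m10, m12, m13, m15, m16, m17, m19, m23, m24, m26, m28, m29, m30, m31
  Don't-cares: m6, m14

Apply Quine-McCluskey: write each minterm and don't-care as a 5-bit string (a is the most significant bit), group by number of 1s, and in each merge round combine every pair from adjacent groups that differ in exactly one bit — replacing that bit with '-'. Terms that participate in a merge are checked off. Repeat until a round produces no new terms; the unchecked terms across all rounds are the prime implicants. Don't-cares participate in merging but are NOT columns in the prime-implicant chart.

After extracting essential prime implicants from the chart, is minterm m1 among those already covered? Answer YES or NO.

[col 0] 00001*, 00010*, 00100*, 00101*, 00110*, 00111*, 01000*, 01001*, 01010*, 01100*, 01101*, 01110*, 01111*, 10000*, 10001*, 10011*, 10111*, 11000*, 11010*, 11100*, 11101*, 11110*, 11111*
[col 1] -0001, -0111*, -1000*, -1010*, -1100*, -1101*, -1110*, -1111*, 0-001*, 0-010*, 0-100*, 0-101*, 0-110*, 0-111*, 00-01*, 00-10*, 001-0*, 001-1*, 0010-*, 0011-*, 01-00*, 01-01*, 01-10*, 010-0*, 0100-*, 011-0*, 011-1*, 0110-*, 0111-*, 1-000, 1-111*, 10-11, 100-1, 1000-, 11-00*, 11-10*, 110-0*, 111-0*, 111-1*, 1110-*, 1111-*
[col 2] --111, -1-00*, -1-10*, -10-0*, -11-0*, -11-1*, -110-*, -111-*, 0--01, 0--10, 0-1-0*, 0-1-1*, 0-10-*, 0-11-*, 001--*, 01--0*, 01-0-, 011--*, 11--0*, 111--*
[col 3] -1--0, -11--, 0-1--
Prime implicants: --111, -0001, -1--0, -11--, 0--01, 0--10, 0-1--, 01-0-, 1-000, 10-11, 100-1, 1000-
PI chart (minterm → PIs covering it):
  1 | -0001,0--01
  2 | 0--10  (sole → essential)
  4 | 0-1--  (sole → essential)
  5 | 0--01,0-1--
  7 | --111,0-1--
  8 | -1--0,01-0-
  9 | 0--01,01-0-
  10 | -1--0,0--10
  12 | -1--0,-11--,0-1--,01-0-
  13 | -11--,0--01,0-1--,01-0-
  15 | --111,-11--,0-1--
  16 | 1-000,1000-
  17 | -0001,100-1,1000-
  19 | 10-11,100-1
  23 | --111,10-11
  24 | -1--0,1-000
  26 | -1--0  (sole → essential)
  28 | -1--0,-11--
  29 | -11--  (sole → essential)
  30 | -1--0,-11--
  31 | --111,-11--
Essential prime implicants: -1--0, -11--, 0--10, 0-1--

NO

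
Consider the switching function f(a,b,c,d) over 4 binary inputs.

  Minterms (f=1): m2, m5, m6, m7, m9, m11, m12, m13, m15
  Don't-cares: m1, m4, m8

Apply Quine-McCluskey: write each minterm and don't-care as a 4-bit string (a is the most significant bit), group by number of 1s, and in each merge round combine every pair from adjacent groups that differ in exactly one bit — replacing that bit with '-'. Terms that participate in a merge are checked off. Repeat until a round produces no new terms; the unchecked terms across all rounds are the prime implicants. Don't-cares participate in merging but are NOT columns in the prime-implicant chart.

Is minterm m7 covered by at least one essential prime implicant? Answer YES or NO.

Round 0: 0001✓ 0010✓ 0100✓ 0101✓ 0110✓ 0111✓ 1000✓ 1001✓ 1011✓ 1100✓ 1101✓ 1111✓
Round 1: -001✓ -100✓ -101✓ -111✓ 0-01✓ 0-10 01-0✓ 01-1✓ 010-✓ 011-✓ 1-00✓ 1-01✓ 1-11✓ 10-1✓ 100-✓ 11-1✓ 110-✓
Round 2: --01 -1-1 -10- 01-- 1--1 1-0-
PIs = {--01, -1-1, -10-, 0-10, 01--, 1--1, 1-0-}
Coverage chart:
  m2: 0-10 ←essential
  m5: --01,-1-1,-10-,01--
  m6: 0-10,01--
  m7: -1-1,01--
  m9: --01,1--1,1-0-
  m11: 1--1 ←essential
  m12: -10-,1-0-
  m13: --01,-1-1,-10-,1--1,1-0-
  m15: -1-1,1--1
Essential: 0-10, 1--1

NO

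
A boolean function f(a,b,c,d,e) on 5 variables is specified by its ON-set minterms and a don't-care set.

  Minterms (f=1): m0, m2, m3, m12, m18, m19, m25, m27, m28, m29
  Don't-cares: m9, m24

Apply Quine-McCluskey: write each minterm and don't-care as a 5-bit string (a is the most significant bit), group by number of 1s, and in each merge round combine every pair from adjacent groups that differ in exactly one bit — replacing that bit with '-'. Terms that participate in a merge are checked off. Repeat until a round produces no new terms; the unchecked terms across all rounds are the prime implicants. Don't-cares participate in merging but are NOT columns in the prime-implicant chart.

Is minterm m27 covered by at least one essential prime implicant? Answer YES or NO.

NO

Round 0: 00000✓ 00010✓ 00011✓ 01001✓ 01100✓ 10010✓ 10011✓ 11000✓ 11001✓ 11011✓ 11100✓ 11101✓
Round 1: -0010✓ -0011✓ -1001 -1100 000-0 0001-✓ 1-011 1001-✓ 11-00✓ 11-01✓ 110-1 1100-✓ 1110-✓
Round 2: -001- 11-0-
PIs = {-001-, -1001, -1100, 000-0, 1-011, 11-0-, 110-1}
Coverage chart:
  m0: 000-0 ←essential
  m2: -001-,000-0
  m3: -001- ←essential
  m12: -1100 ←essential
  m18: -001- ←essential
  m19: -001-,1-011
  m25: -1001,11-0-,110-1
  m27: 1-011,110-1
  m28: -1100,11-0-
  m29: 11-0- ←essential
Essential: -001-, -1100, 000-0, 11-0-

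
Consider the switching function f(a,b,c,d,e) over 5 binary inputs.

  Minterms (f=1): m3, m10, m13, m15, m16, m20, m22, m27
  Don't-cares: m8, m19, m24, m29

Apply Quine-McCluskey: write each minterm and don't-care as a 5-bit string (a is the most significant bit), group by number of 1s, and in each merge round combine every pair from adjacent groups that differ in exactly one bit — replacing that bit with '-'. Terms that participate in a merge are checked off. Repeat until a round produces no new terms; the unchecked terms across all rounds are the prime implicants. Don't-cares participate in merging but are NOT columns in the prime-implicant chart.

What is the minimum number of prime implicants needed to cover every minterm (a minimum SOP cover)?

size-2^0 implicants → 00011(✓)  01000(✓)  01010(✓)  01101(✓)  01111(✓)  10000(✓)  10011(✓)  10100(✓)  10110(✓)  11000(✓)  11011(✓)  11101(✓)
size-2^1 implicants → -0011  -1000  -1101  010-0  011-1  1-000  1-011  10-00  101-0
Unchecked terms (primes): -0011, -1000, -1101, 010-0, 011-1, 1-000, 1-011, 10-00, 101-0
Minterm coverage:
  m3 ⊆ -0011 [E]
  m10 ⊆ 010-0 [E]
  m13 ⊆ -1101,011-1
  m15 ⊆ 011-1 [E]
  m16 ⊆ 1-000,10-00
  m20 ⊆ 10-00,101-0
  m22 ⊆ 101-0 [E]
  m27 ⊆ 1-011 [E]
E = {-0011, 010-0, 011-1, 1-011, 101-0}
Petrick residual → 1-000
Cover = b'c'de + a'bc'e' + a'bce + ac'd'e' + ac'de + ab'ce'  |cover|=6

6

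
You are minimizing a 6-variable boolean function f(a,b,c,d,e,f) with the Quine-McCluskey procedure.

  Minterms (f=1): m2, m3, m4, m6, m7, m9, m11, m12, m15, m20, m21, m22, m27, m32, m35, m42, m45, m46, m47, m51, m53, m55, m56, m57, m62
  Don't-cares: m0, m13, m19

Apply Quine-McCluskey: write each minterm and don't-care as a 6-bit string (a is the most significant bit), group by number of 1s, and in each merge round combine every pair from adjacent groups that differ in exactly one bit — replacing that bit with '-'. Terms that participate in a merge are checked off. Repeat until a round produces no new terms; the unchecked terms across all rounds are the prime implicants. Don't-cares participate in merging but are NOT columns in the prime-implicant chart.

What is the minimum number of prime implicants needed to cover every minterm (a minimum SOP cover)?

size-2^0 implicants → 000000(✓)  000010(✓)  000011(✓)  000100(✓)  000110(✓)  000111(✓)  001001(✓)  001011(✓)  001100(✓)  001101(✓)  001111(✓)  010011(✓)  010100(✓)  010101(✓)  010110(✓)  011011(✓)  100000(✓)  100011(✓)  101010(✓)  101101(✓)  101110(✓)  101111(✓)  110011(✓)  110101(✓)  110111(✓)  111000(✓)  111001(✓)  111110(✓)
size-2^1 implicants → -00000  -00011(✓)  -01101(✓)  -01111(✓)  -10011(✓)  -10101  0-0011(✓)  0-0100(✓)  0-0110(✓)  0-1011(✓)  00-011(✓)  00-100  00-111(✓)  000-00(✓)  000-10(✓)  000-11(✓)  0000-0(✓)  00001-(✓)  0001-0(✓)  00011-(✓)  001-01(✓)  001-11(✓)  0010-1(✓)  0011-1(✓)  00110-  01-011(✓)  0101-0(✓)  01010-  1-0011(✓)  1-1110  101-10  1011-1(✓)  10111-  110-11  1101-1  11100-
size-2^2 implicants → --0011  -011-1  0--011  0-01-0  00--11  000--0  000-1-  001--1
Unchecked terms (primes): --0011, -00000, -011-1, -10101, 0--011, 0-01-0, 00--11, 00-100, 000--0, 000-1-, 001--1, 00110-, 01010-, 1-1110, 101-10, 10111-, 110-11, 1101-1, 11100-
Minterm coverage:
  m2 ⊆ 000--0,000-1-
  m3 ⊆ --0011,0--011,00--11,000-1-
  m4 ⊆ 0-01-0,00-100,000--0
  m6 ⊆ 0-01-0,000--0,000-1-
  m7 ⊆ 00--11,000-1-
  m9 ⊆ 001--1 [E]
  m11 ⊆ 0--011,00--11,001--1
  m12 ⊆ 00-100,00110-
  m15 ⊆ -011-1,00--11,001--1
  m20 ⊆ 0-01-0,01010-
  m21 ⊆ -10101,01010-
  m22 ⊆ 0-01-0 [E]
  m27 ⊆ 0--011 [E]
  m32 ⊆ -00000 [E]
  m35 ⊆ --0011 [E]
  m42 ⊆ 101-10 [E]
  m45 ⊆ -011-1 [E]
  m46 ⊆ 1-1110,101-10,10111-
  m47 ⊆ -011-1,10111-
  m51 ⊆ --0011,110-11
  m53 ⊆ -10101,1101-1
  m55 ⊆ 110-11,1101-1
  m56 ⊆ 11100- [E]
  m57 ⊆ 11100- [E]
  m62 ⊆ 1-1110 [E]
E = {--0011, -00000, -011-1, 0--011, 0-01-0, 001--1, 1-1110, 101-10, 11100-}
Petrick residual → -10101, 00-100, 000-1-, 110-11
Cover = c'd'ef + b'c'd'e'f' + b'cdf + bc'de'f + a'd'ef + a'c'df' + a'b'de'f' + a'b'c'e + a'b'cf + acdef' + ab'cef' + abc'ef + abcd'e'  |cover|=13

13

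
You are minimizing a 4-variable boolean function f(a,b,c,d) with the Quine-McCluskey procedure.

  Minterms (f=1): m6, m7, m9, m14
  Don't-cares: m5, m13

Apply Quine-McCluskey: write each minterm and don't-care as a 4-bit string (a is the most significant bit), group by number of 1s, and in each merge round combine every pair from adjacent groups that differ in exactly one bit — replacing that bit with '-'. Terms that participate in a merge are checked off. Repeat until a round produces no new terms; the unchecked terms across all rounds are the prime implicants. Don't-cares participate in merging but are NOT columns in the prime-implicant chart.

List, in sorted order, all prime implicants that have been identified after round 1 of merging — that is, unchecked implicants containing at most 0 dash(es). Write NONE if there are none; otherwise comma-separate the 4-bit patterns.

Round 0: 0101✓ 0110✓ 0111✓ 1001✓ 1101✓ 1110✓
Round 1: -101 -110 01-1 011- 1-01
PIs = {-101, -110, 01-1, 011-, 1-01}

NONE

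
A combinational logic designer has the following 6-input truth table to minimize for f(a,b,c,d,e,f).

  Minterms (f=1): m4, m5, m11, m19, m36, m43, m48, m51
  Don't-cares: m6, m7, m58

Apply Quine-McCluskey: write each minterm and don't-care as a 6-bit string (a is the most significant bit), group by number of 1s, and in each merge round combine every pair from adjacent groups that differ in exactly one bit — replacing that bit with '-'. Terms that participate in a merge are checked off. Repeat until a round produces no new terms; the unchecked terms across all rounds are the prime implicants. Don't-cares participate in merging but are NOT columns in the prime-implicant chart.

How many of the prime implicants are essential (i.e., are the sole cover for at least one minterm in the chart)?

[col 0] 000100*, 000101*, 000110*, 000111*, 001011*, 010011*, 100100*, 101011*, 110000, 110011*, 111010
[col 1] -00100, -01011, -10011, 0001-0*, 0001-1*, 00010-*, 00011-*
[col 2] 0001--
Prime implicants: -00100, -01011, -10011, 0001--, 110000, 111010
PI chart (minterm → PIs covering it):
  4 | -00100,0001--
  5 | 0001--  (sole → essential)
  11 | -01011  (sole → essential)
  19 | -10011  (sole → essential)
  36 | -00100  (sole → essential)
  43 | -01011  (sole → essential)
  48 | 110000  (sole → essential)
  51 | -10011  (sole → essential)
Essential prime implicants: -00100, -01011, -10011, 0001--, 110000

5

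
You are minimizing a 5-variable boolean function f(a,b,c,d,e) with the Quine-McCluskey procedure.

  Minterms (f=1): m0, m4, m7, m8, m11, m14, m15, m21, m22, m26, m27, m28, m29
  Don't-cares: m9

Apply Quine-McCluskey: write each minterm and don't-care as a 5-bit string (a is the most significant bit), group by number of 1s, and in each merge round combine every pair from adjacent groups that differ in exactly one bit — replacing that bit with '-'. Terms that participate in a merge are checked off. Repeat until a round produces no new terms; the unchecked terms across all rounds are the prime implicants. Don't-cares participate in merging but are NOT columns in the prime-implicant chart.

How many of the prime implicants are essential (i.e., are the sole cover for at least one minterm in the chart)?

[col 0] 00000*, 00100*, 00111*, 01000*, 01001*, 01011*, 01110*, 01111*, 10101*, 10110, 11010*, 11011*, 11100*, 11101*
[col 1] -1011, 0-000, 0-111, 00-00, 01-11, 010-1, 0100-, 0111-, 1-101, 1101-, 1110-
Prime implicants: -1011, 0-000, 0-111, 00-00, 01-11, 010-1, 0100-, 0111-, 1-101, 10110, 1101-, 1110-
PI chart (minterm → PIs covering it):
  0 | 0-000,00-00
  4 | 00-00  (sole → essential)
  7 | 0-111  (sole → essential)
  8 | 0-000,0100-
  11 | -1011,01-11,010-1
  14 | 0111-  (sole → essential)
  15 | 0-111,01-11,0111-
  21 | 1-101  (sole → essential)
  22 | 10110  (sole → essential)
  26 | 1101-  (sole → essential)
  27 | -1011,1101-
  28 | 1110-  (sole → essential)
  29 | 1-101,1110-
Essential prime implicants: 0-111, 00-00, 0111-, 1-101, 10110, 1101-, 1110-

7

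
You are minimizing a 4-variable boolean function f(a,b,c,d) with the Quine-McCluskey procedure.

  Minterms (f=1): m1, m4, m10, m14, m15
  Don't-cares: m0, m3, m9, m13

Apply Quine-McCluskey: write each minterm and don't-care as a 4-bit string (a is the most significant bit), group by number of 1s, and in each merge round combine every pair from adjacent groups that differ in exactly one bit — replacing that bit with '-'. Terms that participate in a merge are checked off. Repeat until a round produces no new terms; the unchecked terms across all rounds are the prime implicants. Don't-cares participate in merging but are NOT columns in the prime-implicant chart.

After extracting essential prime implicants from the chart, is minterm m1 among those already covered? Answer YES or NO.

[col 0] 0000*, 0001*, 0011*, 0100*, 1001*, 1010*, 1101*, 1110*, 1111*
[col 1] -001, 0-00, 00-1, 000-, 1-01, 1-10, 11-1, 111-
Prime implicants: -001, 0-00, 00-1, 000-, 1-01, 1-10, 11-1, 111-
PI chart (minterm → PIs covering it):
  1 | -001,00-1,000-
  4 | 0-00  (sole → essential)
  10 | 1-10  (sole → essential)
  14 | 1-10,111-
  15 | 11-1,111-
Essential prime implicants: 0-00, 1-10

NO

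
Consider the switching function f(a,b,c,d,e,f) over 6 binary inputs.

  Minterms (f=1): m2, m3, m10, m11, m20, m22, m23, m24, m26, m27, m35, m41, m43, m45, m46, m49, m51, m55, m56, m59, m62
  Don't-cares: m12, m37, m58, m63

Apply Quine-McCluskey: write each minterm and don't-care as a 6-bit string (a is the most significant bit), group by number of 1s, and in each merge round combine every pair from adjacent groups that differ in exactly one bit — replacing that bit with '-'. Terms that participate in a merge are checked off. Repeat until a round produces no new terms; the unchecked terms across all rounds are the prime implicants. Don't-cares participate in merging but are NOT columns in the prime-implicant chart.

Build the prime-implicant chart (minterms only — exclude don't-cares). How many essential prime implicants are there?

5

Round 0: 000010✓ 000011✓ 001010✓ 001011✓ 001100 010100✓ 010110✓ 010111✓ 011000✓ 011010✓ 011011✓ 100011✓ 100101✓ 101001✓ 101011✓ 101101✓ 101110✓ 110001✓ 110011✓ 110111✓ 111000✓ 111010✓ 111011✓ 111110✓ 111111✓
Round 1: -00011✓ -01011✓ -10111 -11000✓ -11010✓ -11011✓ 0-1010✓ 0-1011✓ 00-010✓ 00-011✓ 00001-✓ 00101-✓ 0101-0 01011- 0110-0✓ 01101-✓ 1-0011✓ 1-1011✓ 1-1110 10-011✓ 10-101 101-01 1010-1 11-011✓ 11-111✓ 110-11✓ 1100-1 111-10✓ 111-11✓ 1110-0✓ 11101-✓ 11111-✓
Round 2: --1011 -0-011 -110-0 -1101- 0-101- 00-01- 1--011 11--11 111-1-
PIs = {--1011, -0-011, -10111, -110-0, -1101-, 0-101-, 00-01-, 001100, 0101-0, 01011-, 1--011, 1-1110, 10-101, 101-01, 1010-1, 11--11, 1100-1, 111-1-}
Coverage chart:
  m2: 00-01- ←essential
  m3: -0-011,00-01-
  m10: 0-101-,00-01-
  m11: --1011,-0-011,0-101-,00-01-
  m20: 0101-0 ←essential
  m22: 0101-0,01011-
  m23: -10111,01011-
  m24: -110-0 ←essential
  m26: -110-0,-1101-,0-101-
  m27: --1011,-1101-,0-101-
  m35: -0-011,1--011
  m41: 101-01,1010-1
  m43: --1011,-0-011,1--011,1010-1
  m45: 10-101,101-01
  m46: 1-1110 ←essential
  m49: 1100-1 ←essential
  m51: 1--011,11--11,1100-1
  m55: -10111,11--11
  m56: -110-0 ←essential
  m59: --1011,-1101-,1--011,11--11,111-1-
  m62: 1-1110,111-1-
Essential: -110-0, 00-01-, 0101-0, 1-1110, 1100-1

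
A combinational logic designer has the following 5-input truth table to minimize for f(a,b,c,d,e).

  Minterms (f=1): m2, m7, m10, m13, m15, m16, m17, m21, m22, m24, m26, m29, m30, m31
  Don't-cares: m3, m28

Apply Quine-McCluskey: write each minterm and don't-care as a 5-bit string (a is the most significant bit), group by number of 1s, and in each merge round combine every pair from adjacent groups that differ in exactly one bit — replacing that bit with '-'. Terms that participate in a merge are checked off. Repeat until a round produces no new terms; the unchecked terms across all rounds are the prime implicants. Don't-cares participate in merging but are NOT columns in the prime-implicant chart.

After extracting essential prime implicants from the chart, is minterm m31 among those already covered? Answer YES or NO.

size-2^0 implicants → 00010(✓)  00011(✓)  00111(✓)  01010(✓)  01101(✓)  01111(✓)  10000(✓)  10001(✓)  10101(✓)  10110(✓)  11000(✓)  11010(✓)  11100(✓)  11101(✓)  11110(✓)  11111(✓)
size-2^1 implicants → -1010  -1101(✓)  -1111(✓)  0-010  0-111  00-11  0001-  011-1(✓)  1-000  1-101  1-110  10-01  1000-  11-00(✓)  11-10(✓)  110-0(✓)  111-0(✓)  111-1(✓)  1110-(✓)  1111-(✓)
size-2^2 implicants → -11-1  11--0  111--
Unchecked terms (primes): -1010, -11-1, 0-010, 0-111, 00-11, 0001-, 1-000, 1-101, 1-110, 10-01, 1000-, 11--0, 111--
Minterm coverage:
  m2 ⊆ 0-010,0001-
  m7 ⊆ 0-111,00-11
  m10 ⊆ -1010,0-010
  m13 ⊆ -11-1 [E]
  m15 ⊆ -11-1,0-111
  m16 ⊆ 1-000,1000-
  m17 ⊆ 10-01,1000-
  m21 ⊆ 1-101,10-01
  m22 ⊆ 1-110 [E]
  m24 ⊆ 1-000,11--0
  m26 ⊆ -1010,11--0
  m29 ⊆ -11-1,1-101,111--
  m30 ⊆ 1-110,11--0,111--
  m31 ⊆ -11-1,111--
E = {-11-1, 1-110}

YES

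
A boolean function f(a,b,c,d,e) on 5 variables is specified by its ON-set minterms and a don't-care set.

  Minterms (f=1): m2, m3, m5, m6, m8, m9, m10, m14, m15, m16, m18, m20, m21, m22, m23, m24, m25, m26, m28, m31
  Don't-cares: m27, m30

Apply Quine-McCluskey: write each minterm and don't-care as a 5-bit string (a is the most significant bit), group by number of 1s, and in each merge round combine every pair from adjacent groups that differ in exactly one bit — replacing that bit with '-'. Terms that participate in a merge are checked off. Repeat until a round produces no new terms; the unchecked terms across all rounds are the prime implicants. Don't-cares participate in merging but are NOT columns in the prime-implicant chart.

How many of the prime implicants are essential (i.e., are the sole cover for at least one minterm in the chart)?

Round 0: 00010✓ 00011✓ 00101✓ 00110✓ 01000✓ 01001✓ 01010✓ 01110✓ 01111✓ 10000✓ 10010✓ 10100✓ 10101✓ 10110✓ 10111✓ 11000✓ 11001✓ 11010✓ 11011✓ 11100✓ 11110✓ 11111✓
Round 1: -0010✓ -0101 -0110✓ -1000✓ -1001✓ -1010✓ -1110✓ -1111✓ 0-010✓ 0-110✓ 00-10✓ 0001- 01-10✓ 010-0✓ 0100-✓ 0111-✓ 1-000✓ 1-010✓ 1-100✓ 1-110✓ 1-111✓ 10-00✓ 10-10✓ 100-0✓ 101-0✓ 101-1✓ 1010-✓ 1011-✓ 11-00✓ 11-10✓ 11-11✓ 110-0✓ 110-1✓ 1100-✓ 1101-✓ 111-0✓ 1111-✓
Round 2: --010✓ --110✓ -0-10✓ -1-10✓ -10-0 -100- -111- 0--10✓ 1--00✓ 1--10✓ 1-0-0✓ 1-1-0✓ 1-11- 10--0✓ 101-- 11--0✓ 11-1- 110--
Round 3: ---10 1---0
PIs = {---10, -0101, -10-0, -100-, -111-, 0001-, 1---0, 1-11-, 101--, 11-1-, 110--}
Coverage chart:
  m2: ---10,0001-
  m3: 0001- ←essential
  m5: -0101 ←essential
  m6: ---10 ←essential
  m8: -10-0,-100-
  m9: -100- ←essential
  m10: ---10,-10-0
  m14: ---10,-111-
  m15: -111- ←essential
  m16: 1---0 ←essential
  m18: ---10,1---0
  m20: 1---0,101--
  m21: -0101,101--
  m22: ---10,1---0,1-11-,101--
  m23: 1-11-,101--
  m24: -10-0,-100-,1---0,110--
  m25: -100-,110--
  m26: ---10,-10-0,1---0,11-1-,110--
  m28: 1---0 ←essential
  m31: -111-,1-11-,11-1-
Essential: ---10, -0101, -100-, -111-, 0001-, 1---0

6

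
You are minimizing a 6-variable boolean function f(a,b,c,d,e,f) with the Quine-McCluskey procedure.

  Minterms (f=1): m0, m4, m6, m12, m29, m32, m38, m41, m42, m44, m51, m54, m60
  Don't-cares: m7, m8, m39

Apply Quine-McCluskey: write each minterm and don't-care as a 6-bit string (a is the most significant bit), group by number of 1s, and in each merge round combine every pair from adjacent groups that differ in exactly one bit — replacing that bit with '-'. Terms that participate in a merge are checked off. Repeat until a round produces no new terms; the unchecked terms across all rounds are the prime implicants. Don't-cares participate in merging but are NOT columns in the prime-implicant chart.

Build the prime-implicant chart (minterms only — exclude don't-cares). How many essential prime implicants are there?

7

[col 0] 000000*, 000100*, 000110*, 000111*, 001000*, 001100*, 011101, 100000*, 100110*, 100111*, 101001, 101010, 101100*, 110011, 110110*, 111100*
[col 1] -00000, -00110*, -00111*, -01100, 00-000*, 00-100*, 000-00*, 0001-0, 00011-*, 001-00*, 1-0110, 1-1100, 10011-*
[col 2] -0011-, 00--00
Prime implicants: -00000, -0011-, -01100, 00--00, 0001-0, 011101, 1-0110, 1-1100, 101001, 101010, 110011
PI chart (minterm → PIs covering it):
  0 | -00000,00--00
  4 | 00--00,0001-0
  6 | -0011-,0001-0
  12 | -01100,00--00
  29 | 011101  (sole → essential)
  32 | -00000  (sole → essential)
  38 | -0011-,1-0110
  41 | 101001  (sole → essential)
  42 | 101010  (sole → essential)
  44 | -01100,1-1100
  51 | 110011  (sole → essential)
  54 | 1-0110  (sole → essential)
  60 | 1-1100  (sole → essential)
Essential prime implicants: -00000, 011101, 1-0110, 1-1100, 101001, 101010, 110011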